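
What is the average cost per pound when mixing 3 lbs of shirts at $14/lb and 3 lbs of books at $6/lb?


Cost of shirts:
3 x $14 = $42
Cost of books:
3 x $6 = $18
Total cost: $42 + $18 = $60
Total weight: 6 lbs
Average: $60 / 6 = $10/lb

$10/lb


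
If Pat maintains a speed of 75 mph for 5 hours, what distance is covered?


Use the formula: distance = speed x time
Speed = 75 mph, Time = 5 hours
75 x 5 = 375 miles

375 miles


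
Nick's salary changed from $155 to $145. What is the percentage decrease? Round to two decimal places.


Find the absolute change:
|145 - 155| = 10
Divide by original and multiply by 100:
10 / 155 x 100 = 6.4516...% ≈ 6.45%

6.45%


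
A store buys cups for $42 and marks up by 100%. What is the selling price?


Calculate the markup amount:
100% of $42 = $42
Add to cost:
$42 + $42 = $84

$84


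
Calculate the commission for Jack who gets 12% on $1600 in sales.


Convert rate to decimal:
12% = 0.12
Multiply by sales:
$1600 x 0.12 = $192

$192


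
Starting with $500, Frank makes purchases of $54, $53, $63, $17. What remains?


Add up expenses:
$54 + $53 + $63 + $17 = $187
Subtract from budget:
$500 - $187 = $313

$313


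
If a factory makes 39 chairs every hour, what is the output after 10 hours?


Production rate: 39 chairs per hour
Time: 10 hours
Total: 39 x 10 = 390 chairs

390 chairs


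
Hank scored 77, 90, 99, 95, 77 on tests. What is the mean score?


Add the scores:
77 + 90 + 99 + 95 + 77 = 438
Divide by the number of tests:
438 / 5 = 87.6

87.6


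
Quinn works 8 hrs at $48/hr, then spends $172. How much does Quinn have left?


Calculate earnings:
8 x $48 = $384
Subtract spending:
$384 - $172 = $212

$212


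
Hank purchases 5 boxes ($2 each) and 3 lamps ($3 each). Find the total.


Cost of boxes:
5 x $2 = $10
Cost of lamps:
3 x $3 = $9
Add both:
$10 + $9 = $19

$19


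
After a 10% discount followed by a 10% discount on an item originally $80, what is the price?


First discount:
10% of $80 = $8
Price after first discount:
$80 - $8 = $72
Second discount:
10% of $72 = $7.20
Final price:
$72 - $7.20 = $64.80

$64.80


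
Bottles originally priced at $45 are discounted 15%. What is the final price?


Calculate the discount amount:
15% of $45 = $6.75
Subtract from original:
$45 - $6.75 = $38.25

$38.25


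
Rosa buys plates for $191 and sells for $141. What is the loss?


Selling price = $141
Cost price = $191
Loss = cost price - selling price:
Loss = $191 - $141 = $50

$50


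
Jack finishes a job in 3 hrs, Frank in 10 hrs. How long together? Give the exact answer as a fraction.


Jack's rate: 1/3 of the job per hour
Frank's rate: 1/10 of the job per hour
Combined rate: 1/3 + 1/10 = 13/30 per hour
Time = 1 / (13/30) = 30/13 hours (≈ 2.31 hours)

30/13 hours


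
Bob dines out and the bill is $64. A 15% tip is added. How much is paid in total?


Calculate the tip:
15% of $64 = $9.60
Add tip to meal cost:
$64 + $9.60 = $73.60

$73.60


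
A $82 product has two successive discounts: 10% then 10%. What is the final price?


First discount:
10% of $82 = $8.20
Price after first discount:
$82 - $8.20 = $73.80
Second discount:
10% of $73.80 = $7.38
Final price:
$73.80 - $7.38 = $66.42

$66.42


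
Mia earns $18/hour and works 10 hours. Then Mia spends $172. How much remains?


Calculate earnings:
10 x $18 = $180
Subtract spending:
$180 - $172 = $8

$8


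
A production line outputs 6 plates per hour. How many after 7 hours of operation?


Production rate: 6 plates per hour
Time: 7 hours
Total: 6 x 7 = 42 plates

42 plates


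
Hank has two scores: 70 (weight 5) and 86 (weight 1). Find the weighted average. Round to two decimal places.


Weighted sum:
5 x 70 + 1 x 86 = 436
Total weight:
5 + 1 = 6
Weighted average:
436 / 6 = 72.6666... ≈ 72.67

72.67


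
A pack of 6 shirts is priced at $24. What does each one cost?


Total cost: $24
Number of items: 6
Unit price: $24 / 6 = $4

$4


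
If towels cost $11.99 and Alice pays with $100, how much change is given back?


Start with the amount paid:
$100
Subtract the price:
$100 - $11.99 = $88.01

$88.01


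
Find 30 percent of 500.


Convert percentage to decimal:
30% = 0.3
Multiply:
500 x 0.3 = 150

150


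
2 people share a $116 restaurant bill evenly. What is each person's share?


Total bill: $116
Number of people: 2
Each pays: $116 / 2 = $58

$58


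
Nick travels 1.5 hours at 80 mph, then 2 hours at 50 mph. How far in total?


Leg 1 distance:
80 x 1.5 = 120 miles
Leg 2 distance:
50 x 2 = 100 miles
Total distance:
120 + 100 = 220 miles

220 miles


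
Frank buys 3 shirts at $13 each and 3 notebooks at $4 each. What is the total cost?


Cost of shirts:
3 x $13 = $39
Cost of notebooks:
3 x $4 = $12
Add both:
$39 + $12 = $51

$51


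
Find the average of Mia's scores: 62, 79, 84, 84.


Add the scores:
62 + 79 + 84 + 84 = 309
Divide by the number of tests:
309 / 4 = 77.25

77.25


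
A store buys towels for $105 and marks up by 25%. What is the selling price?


Calculate the markup amount:
25% of $105 = $26.25
Add to cost:
$105 + $26.25 = $131.25

$131.25


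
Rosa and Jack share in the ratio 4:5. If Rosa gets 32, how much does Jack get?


Find the multiplier:
32 / 4 = 8
Apply to Jack's share:
5 x 8 = 40

40


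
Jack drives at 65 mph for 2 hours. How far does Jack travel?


Use the formula: distance = speed x time
Speed = 65 mph, Time = 2 hours
65 x 2 = 130 miles

130 miles


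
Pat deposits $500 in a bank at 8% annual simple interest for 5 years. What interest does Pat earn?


Use the formula I = P x R x T / 100
P x R x T = 500 x 8 x 5 = 20000
I = 20000 / 100 = $200

$200


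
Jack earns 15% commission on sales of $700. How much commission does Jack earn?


Convert rate to decimal:
15% = 0.15
Multiply by sales:
$700 x 0.15 = $105

$105


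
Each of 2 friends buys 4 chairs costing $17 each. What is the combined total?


Cost per person:
4 x $17 = $68
Group total:
2 x $68 = $136

$136


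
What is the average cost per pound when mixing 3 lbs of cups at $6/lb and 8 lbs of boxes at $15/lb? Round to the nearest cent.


Cost of cups:
3 x $6 = $18
Cost of boxes:
8 x $15 = $120
Total cost: $18 + $120 = $138
Total weight: 11 lbs
Average: $138 / 11 = $12.5454... ≈ $12.55/lb

$12.55/lb


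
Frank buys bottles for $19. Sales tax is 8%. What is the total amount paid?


Calculate the tax:
8% of $19 = $1.52
Add tax to price:
$19 + $1.52 = $20.52

$20.52


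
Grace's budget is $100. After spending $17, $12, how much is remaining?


Add up expenses:
$17 + $12 = $29
Subtract from budget:
$100 - $29 = $71

$71


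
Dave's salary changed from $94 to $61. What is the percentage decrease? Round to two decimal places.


Find the absolute change:
|61 - 94| = 33
Divide by original and multiply by 100:
33 / 94 x 100 = 35.1063...% ≈ 35.11%

35.11%


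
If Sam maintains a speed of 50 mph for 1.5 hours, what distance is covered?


Use the formula: distance = speed x time
Speed = 50 mph, Time = 1.5 hours
50 x 1.5 = 75 miles

75 miles


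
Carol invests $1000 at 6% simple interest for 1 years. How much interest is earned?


Use the formula I = P x R x T / 100
P x R x T = 1000 x 6 x 1 = 6000
I = 6000 / 100 = $60

$60


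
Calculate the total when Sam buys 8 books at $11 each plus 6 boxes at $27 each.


Cost of books:
8 x $11 = $88
Cost of boxes:
6 x $27 = $162
Add both:
$88 + $162 = $250

$250


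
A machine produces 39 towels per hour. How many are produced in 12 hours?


Production rate: 39 towels per hour
Time: 12 hours
Total: 39 x 12 = 468 towels

468 towels


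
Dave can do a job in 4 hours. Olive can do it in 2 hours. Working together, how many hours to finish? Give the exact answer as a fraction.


Dave's rate: 1/4 of the job per hour
Olive's rate: 1/2 of the job per hour
Combined rate: 1/4 + 1/2 = 3/4 per hour
Time = 1 / (3/4) = 4/3 hours (≈ 1.33 hours)

4/3 hours


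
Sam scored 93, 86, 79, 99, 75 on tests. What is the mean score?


Add the scores:
93 + 86 + 79 + 99 + 75 = 432
Divide by the number of tests:
432 / 5 = 86.4

86.4


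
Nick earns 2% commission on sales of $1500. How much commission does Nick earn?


Convert rate to decimal:
2% = 0.02
Multiply by sales:
$1500 x 0.02 = $30

$30


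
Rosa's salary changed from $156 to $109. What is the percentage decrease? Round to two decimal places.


Find the absolute change:
|109 - 156| = 47
Divide by original and multiply by 100:
47 / 156 x 100 = 30.1282...% ≈ 30.13%

30.13%


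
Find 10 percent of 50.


Convert percentage to decimal:
10% = 0.1
Multiply:
50 x 0.1 = 5

5


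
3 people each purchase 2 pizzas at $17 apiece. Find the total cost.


Cost per person:
2 x $17 = $34
Group total:
3 x $34 = $102

$102


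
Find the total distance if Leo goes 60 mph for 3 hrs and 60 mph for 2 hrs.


Leg 1 distance:
60 x 3 = 180 miles
Leg 2 distance:
60 x 2 = 120 miles
Total distance:
180 + 120 = 300 miles

300 miles


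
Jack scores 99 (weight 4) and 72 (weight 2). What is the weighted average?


Weighted sum:
4 x 99 + 2 x 72 = 540
Total weight:
4 + 2 = 6
Weighted average:
540 / 6 = 90

90


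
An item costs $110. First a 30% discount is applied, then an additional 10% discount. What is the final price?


First discount:
30% of $110 = $33
Price after first discount:
$110 - $33 = $77
Second discount:
10% of $77 = $7.70
Final price:
$77 - $7.70 = $69.30

$69.30


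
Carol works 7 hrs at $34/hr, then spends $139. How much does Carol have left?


Calculate earnings:
7 x $34 = $238
Subtract spending:
$238 - $139 = $99

$99


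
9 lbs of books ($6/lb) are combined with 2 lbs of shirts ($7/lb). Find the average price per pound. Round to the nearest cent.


Cost of books:
9 x $6 = $54
Cost of shirts:
2 x $7 = $14
Total cost: $54 + $14 = $68
Total weight: 11 lbs
Average: $68 / 11 = $6.1818... ≈ $6.18/lb

$6.18/lb


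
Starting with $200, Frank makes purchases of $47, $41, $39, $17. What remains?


Add up expenses:
$47 + $41 + $39 + $17 = $144
Subtract from budget:
$200 - $144 = $56

$56


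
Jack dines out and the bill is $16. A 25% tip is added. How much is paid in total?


Calculate the tip:
25% of $16 = $4
Add tip to meal cost:
$16 + $4 = $20

$20


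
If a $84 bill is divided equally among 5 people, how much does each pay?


Total bill: $84
Number of people: 5
Each pays: $84 / 5 = $16.80

$16.80


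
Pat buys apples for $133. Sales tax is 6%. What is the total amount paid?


Calculate the tax:
6% of $133 = $7.98
Add tax to price:
$133 + $7.98 = $140.98

$140.98


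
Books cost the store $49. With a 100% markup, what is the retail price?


Calculate the markup amount:
100% of $49 = $49
Add to cost:
$49 + $49 = $98

$98


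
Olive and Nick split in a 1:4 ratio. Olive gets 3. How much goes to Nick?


Find the multiplier:
3 / 1 = 3
Apply to Nick's share:
4 x 3 = 12

12


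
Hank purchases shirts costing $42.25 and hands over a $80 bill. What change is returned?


Start with the amount paid:
$80
Subtract the price:
$80 - $42.25 = $37.75

$37.75


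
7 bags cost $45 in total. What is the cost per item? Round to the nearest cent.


Total cost: $45
Number of items: 7
Unit price: $45 / 7 = $6.4285... ≈ $6.43

$6.43


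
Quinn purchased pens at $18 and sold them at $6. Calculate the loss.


Selling price = $6
Cost price = $18
Loss = cost price - selling price:
Loss = $18 - $6 = $12

$12


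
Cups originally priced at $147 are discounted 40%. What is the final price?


Calculate the discount amount:
40% of $147 = $58.80
Subtract from original:
$147 - $58.80 = $88.20

$88.20


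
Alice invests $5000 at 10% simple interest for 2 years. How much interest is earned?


Use the formula I = P x R x T / 100
P x R x T = 5000 x 10 x 2 = 100000
I = 100000 / 100 = $1000

$1000


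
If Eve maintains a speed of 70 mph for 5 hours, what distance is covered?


Use the formula: distance = speed x time
Speed = 70 mph, Time = 5 hours
70 x 5 = 350 miles

350 miles


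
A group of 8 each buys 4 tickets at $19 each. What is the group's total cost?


Cost per person:
4 x $19 = $76
Group total:
8 x $76 = $608

$608


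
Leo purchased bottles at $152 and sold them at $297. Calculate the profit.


Selling price = $297
Cost price = $152
Profit = selling price - cost price:
Profit = $297 - $152 = $145

$145


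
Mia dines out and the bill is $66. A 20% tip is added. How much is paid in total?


Calculate the tip:
20% of $66 = $13.20
Add tip to meal cost:
$66 + $13.20 = $79.20

$79.20


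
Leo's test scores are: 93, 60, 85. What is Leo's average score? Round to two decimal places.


Add the scores:
93 + 60 + 85 = 238
Divide by the number of tests:
238 / 3 = 79.3333... ≈ 79.33

79.33


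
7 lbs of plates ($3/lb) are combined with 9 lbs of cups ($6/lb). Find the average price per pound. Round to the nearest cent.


Cost of plates:
7 x $3 = $21
Cost of cups:
9 x $6 = $54
Total cost: $21 + $54 = $75
Total weight: 16 lbs
Average: $75 / 16 = $4.6875 ≈ $4.69/lb

$4.69/lb


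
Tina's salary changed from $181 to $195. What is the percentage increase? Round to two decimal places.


Find the absolute change:
|195 - 181| = 14
Divide by original and multiply by 100:
14 / 181 x 100 = 7.7348...% ≈ 7.73%

7.73%


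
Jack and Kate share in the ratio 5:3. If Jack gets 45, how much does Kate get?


Find the multiplier:
45 / 5 = 9
Apply to Kate's share:
3 x 9 = 27

27


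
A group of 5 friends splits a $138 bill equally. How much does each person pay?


Total bill: $138
Number of people: 5
Each pays: $138 / 5 = $27.60

$27.60


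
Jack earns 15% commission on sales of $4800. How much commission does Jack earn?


Convert rate to decimal:
15% = 0.15
Multiply by sales:
$4800 x 0.15 = $720

$720


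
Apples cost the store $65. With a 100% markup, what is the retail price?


Calculate the markup amount:
100% of $65 = $65
Add to cost:
$65 + $65 = $130

$130


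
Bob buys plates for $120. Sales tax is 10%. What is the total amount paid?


Calculate the tax:
10% of $120 = $12
Add tax to price:
$120 + $12 = $132

$132


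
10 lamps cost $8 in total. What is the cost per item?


Total cost: $8
Number of items: 10
Unit price: $8 / 10 = $0.80

$0.80


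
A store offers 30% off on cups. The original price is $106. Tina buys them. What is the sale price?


Calculate the discount amount:
30% of $106 = $31.80
Subtract from original:
$106 - $31.80 = $74.20

$74.20


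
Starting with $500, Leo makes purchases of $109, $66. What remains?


Add up expenses:
$109 + $66 = $175
Subtract from budget:
$500 - $175 = $325

$325


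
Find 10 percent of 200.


Convert percentage to decimal:
10% = 0.1
Multiply:
200 x 0.1 = 20

20


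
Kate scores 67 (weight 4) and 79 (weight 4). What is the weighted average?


Weighted sum:
4 x 67 + 4 x 79 = 584
Total weight:
4 + 4 = 8
Weighted average:
584 / 8 = 73

73


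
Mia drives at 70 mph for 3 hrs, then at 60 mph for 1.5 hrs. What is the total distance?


Leg 1 distance:
70 x 3 = 210 miles
Leg 2 distance:
60 x 1.5 = 90 miles
Total distance:
210 + 90 = 300 miles

300 miles


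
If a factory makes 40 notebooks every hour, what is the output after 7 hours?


Production rate: 40 notebooks per hour
Time: 7 hours
Total: 40 x 7 = 280 notebooks

280 notebooks


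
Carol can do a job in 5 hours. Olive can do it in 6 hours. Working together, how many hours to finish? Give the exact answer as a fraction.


Carol's rate: 1/5 of the job per hour
Olive's rate: 1/6 of the job per hour
Combined rate: 1/5 + 1/6 = 11/30 per hour
Time = 1 / (11/30) = 30/11 hours (≈ 2.73 hours)

30/11 hours


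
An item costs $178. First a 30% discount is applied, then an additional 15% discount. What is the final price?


First discount:
30% of $178 = $53.40
Price after first discount:
$178 - $53.40 = $124.60
Second discount:
15% of $124.60 = $18.69
Final price:
$124.60 - $18.69 = $105.91

$105.91


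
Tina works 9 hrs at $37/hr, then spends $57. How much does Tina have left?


Calculate earnings:
9 x $37 = $333
Subtract spending:
$333 - $57 = $276

$276


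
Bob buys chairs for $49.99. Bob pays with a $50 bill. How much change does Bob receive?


Start with the amount paid:
$50
Subtract the price:
$50 - $49.99 = $0.01

$0.01


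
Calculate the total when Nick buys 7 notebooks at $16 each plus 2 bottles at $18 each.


Cost of notebooks:
7 x $16 = $112
Cost of bottles:
2 x $18 = $36
Add both:
$112 + $36 = $148

$148


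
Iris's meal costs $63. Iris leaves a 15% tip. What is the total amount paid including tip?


Calculate the tip:
15% of $63 = $9.45
Add tip to meal cost:
$63 + $9.45 = $72.45

$72.45


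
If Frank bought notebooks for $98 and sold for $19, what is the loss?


Selling price = $19
Cost price = $98
Loss = cost price - selling price:
Loss = $98 - $19 = $79

$79


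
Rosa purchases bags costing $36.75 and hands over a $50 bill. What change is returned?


Start with the amount paid:
$50
Subtract the price:
$50 - $36.75 = $13.25

$13.25


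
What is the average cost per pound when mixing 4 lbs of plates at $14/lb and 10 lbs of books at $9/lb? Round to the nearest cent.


Cost of plates:
4 x $14 = $56
Cost of books:
10 x $9 = $90
Total cost: $56 + $90 = $146
Total weight: 14 lbs
Average: $146 / 14 = $10.4285... ≈ $10.43/lb

$10.43/lb


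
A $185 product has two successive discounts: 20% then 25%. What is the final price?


First discount:
20% of $185 = $37
Price after first discount:
$185 - $37 = $148
Second discount:
25% of $148 = $37
Final price:
$148 - $37 = $111

$111


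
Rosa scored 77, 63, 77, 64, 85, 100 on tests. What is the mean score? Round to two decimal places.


Add the scores:
77 + 63 + 77 + 64 + 85 + 100 = 466
Divide by the number of tests:
466 / 6 = 77.6666... ≈ 77.67

77.67


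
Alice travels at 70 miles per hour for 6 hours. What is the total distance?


Use the formula: distance = speed x time
Speed = 70 mph, Time = 6 hours
70 x 6 = 420 miles

420 miles


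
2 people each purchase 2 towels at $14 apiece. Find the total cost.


Cost per person:
2 x $14 = $28
Group total:
2 x $28 = $56

$56


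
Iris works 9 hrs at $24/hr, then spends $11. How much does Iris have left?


Calculate earnings:
9 x $24 = $216
Subtract spending:
$216 - $11 = $205

$205


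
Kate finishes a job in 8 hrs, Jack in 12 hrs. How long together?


Kate's rate: 1/8 of the job per hour
Jack's rate: 1/12 of the job per hour
Combined rate: 1/8 + 1/12 = 5/24 per hour
Time = 1 / (5/24) = 24/5 = 4.8 hours

4.8 hours


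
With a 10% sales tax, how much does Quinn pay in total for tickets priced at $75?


Calculate the tax:
10% of $75 = $7.50
Add tax to price:
$75 + $7.50 = $82.50

$82.50


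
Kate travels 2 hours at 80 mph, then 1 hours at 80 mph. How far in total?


Leg 1 distance:
80 x 2 = 160 miles
Leg 2 distance:
80 x 1 = 80 miles
Total distance:
160 + 80 = 240 miles

240 miles


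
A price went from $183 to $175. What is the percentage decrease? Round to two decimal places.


Find the absolute change:
|175 - 183| = 8
Divide by original and multiply by 100:
8 / 183 x 100 = 4.3715...% ≈ 4.37%

4.37%


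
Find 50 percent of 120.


Convert percentage to decimal:
50% = 0.5
Multiply:
120 x 0.5 = 60

60


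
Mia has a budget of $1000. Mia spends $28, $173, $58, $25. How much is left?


Add up expenses:
$28 + $173 + $58 + $25 = $284
Subtract from budget:
$1000 - $284 = $716

$716


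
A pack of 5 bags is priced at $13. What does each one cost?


Total cost: $13
Number of items: 5
Unit price: $13 / 5 = $2.60

$2.60


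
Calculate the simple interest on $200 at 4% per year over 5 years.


Use the formula I = P x R x T / 100
P x R x T = 200 x 4 x 5 = 4000
I = 4000 / 100 = $40

$40


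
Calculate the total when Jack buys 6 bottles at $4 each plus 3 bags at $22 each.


Cost of bottles:
6 x $4 = $24
Cost of bags:
3 x $22 = $66
Add both:
$24 + $66 = $90

$90


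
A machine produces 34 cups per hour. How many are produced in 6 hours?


Production rate: 34 cups per hour
Time: 6 hours
Total: 34 x 6 = 204 cups

204 cups


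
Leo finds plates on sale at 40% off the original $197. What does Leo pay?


Calculate the discount amount:
40% of $197 = $78.80
Subtract from original:
$197 - $78.80 = $118.20

$118.20


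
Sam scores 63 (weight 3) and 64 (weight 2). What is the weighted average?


Weighted sum:
3 x 63 + 2 x 64 = 317
Total weight:
3 + 2 = 5
Weighted average:
317 / 5 = 63.4

63.4


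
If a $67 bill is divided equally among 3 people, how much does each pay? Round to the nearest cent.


Total bill: $67
Number of people: 3
Each pays: $67 / 3 = $22.3333... ≈ $22.33

$22.33


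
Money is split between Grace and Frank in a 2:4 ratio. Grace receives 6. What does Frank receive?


Find the multiplier:
6 / 2 = 3
Apply to Frank's share:
4 x 3 = 12

12


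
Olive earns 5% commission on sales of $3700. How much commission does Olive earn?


Convert rate to decimal:
5% = 0.05
Multiply by sales:
$3700 x 0.05 = $185

$185


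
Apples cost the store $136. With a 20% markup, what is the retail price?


Calculate the markup amount:
20% of $136 = $27.20
Add to cost:
$136 + $27.20 = $163.20

$163.20


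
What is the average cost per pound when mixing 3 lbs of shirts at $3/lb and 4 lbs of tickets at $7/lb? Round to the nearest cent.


Cost of shirts:
3 x $3 = $9
Cost of tickets:
4 x $7 = $28
Total cost: $9 + $28 = $37
Total weight: 7 lbs
Average: $37 / 7 = $5.2857... ≈ $5.29/lb

$5.29/lb


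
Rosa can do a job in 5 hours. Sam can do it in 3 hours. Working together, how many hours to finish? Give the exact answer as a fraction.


Rosa's rate: 1/5 of the job per hour
Sam's rate: 1/3 of the job per hour
Combined rate: 1/5 + 1/3 = 8/15 per hour
Time = 1 / (8/15) = 15/8 hours (≈ 1.88 hours)

15/8 hours


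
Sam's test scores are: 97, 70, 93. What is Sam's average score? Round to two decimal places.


Add the scores:
97 + 70 + 93 = 260
Divide by the number of tests:
260 / 3 = 86.6666... ≈ 86.67

86.67


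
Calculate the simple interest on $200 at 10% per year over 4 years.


Use the formula I = P x R x T / 100
P x R x T = 200 x 10 x 4 = 8000
I = 8000 / 100 = $80

$80


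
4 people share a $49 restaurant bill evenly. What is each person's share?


Total bill: $49
Number of people: 4
Each pays: $49 / 4 = $12.25

$12.25


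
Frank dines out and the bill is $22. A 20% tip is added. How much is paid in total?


Calculate the tip:
20% of $22 = $4.40
Add tip to meal cost:
$22 + $4.40 = $26.40

$26.40


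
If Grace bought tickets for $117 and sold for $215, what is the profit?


Selling price = $215
Cost price = $117
Profit = selling price - cost price:
Profit = $215 - $117 = $98

$98


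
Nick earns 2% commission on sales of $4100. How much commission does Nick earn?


Convert rate to decimal:
2% = 0.02
Multiply by sales:
$4100 x 0.02 = $82

$82


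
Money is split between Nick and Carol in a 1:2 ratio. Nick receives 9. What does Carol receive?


Find the multiplier:
9 / 1 = 9
Apply to Carol's share:
2 x 9 = 18

18


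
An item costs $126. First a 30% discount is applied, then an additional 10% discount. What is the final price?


First discount:
30% of $126 = $37.80
Price after first discount:
$126 - $37.80 = $88.20
Second discount:
10% of $88.20 = $8.82
Final price:
$88.20 - $8.82 = $79.38

$79.38


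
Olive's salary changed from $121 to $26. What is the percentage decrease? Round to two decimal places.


Find the absolute change:
|26 - 121| = 95
Divide by original and multiply by 100:
95 / 121 x 100 = 78.5123...% ≈ 78.51%

78.51%


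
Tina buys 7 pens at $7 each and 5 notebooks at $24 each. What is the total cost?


Cost of pens:
7 x $7 = $49
Cost of notebooks:
5 x $24 = $120
Add both:
$49 + $120 = $169

$169


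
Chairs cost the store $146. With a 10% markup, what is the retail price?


Calculate the markup amount:
10% of $146 = $14.60
Add to cost:
$146 + $14.60 = $160.60

$160.60


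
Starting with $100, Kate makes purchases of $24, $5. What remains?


Add up expenses:
$24 + $5 = $29
Subtract from budget:
$100 - $29 = $71

$71


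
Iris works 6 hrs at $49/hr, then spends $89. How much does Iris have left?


Calculate earnings:
6 x $49 = $294
Subtract spending:
$294 - $89 = $205

$205


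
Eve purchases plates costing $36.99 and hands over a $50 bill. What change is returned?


Start with the amount paid:
$50
Subtract the price:
$50 - $36.99 = $13.01

$13.01


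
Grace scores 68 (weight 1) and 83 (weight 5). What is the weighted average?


Weighted sum:
1 x 68 + 5 x 83 = 483
Total weight:
1 + 5 = 6
Weighted average:
483 / 6 = 80.5

80.5


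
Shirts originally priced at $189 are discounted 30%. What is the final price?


Calculate the discount amount:
30% of $189 = $56.70
Subtract from original:
$189 - $56.70 = $132.30

$132.30


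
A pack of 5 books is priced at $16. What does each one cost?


Total cost: $16
Number of items: 5
Unit price: $16 / 5 = $3.20

$3.20


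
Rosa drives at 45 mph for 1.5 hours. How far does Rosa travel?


Use the formula: distance = speed x time
Speed = 45 mph, Time = 1.5 hours
45 x 1.5 = 67.5 miles

67.5 miles


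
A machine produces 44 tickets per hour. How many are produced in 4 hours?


Production rate: 44 tickets per hour
Time: 4 hours
Total: 44 x 4 = 176 tickets

176 tickets


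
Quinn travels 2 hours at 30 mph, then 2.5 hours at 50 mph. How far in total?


Leg 1 distance:
30 x 2 = 60 miles
Leg 2 distance:
50 x 2.5 = 125 miles
Total distance:
60 + 125 = 185 miles

185 miles


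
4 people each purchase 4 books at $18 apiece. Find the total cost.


Cost per person:
4 x $18 = $72
Group total:
4 x $72 = $288

$288


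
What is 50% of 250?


Convert percentage to decimal:
50% = 0.5
Multiply:
250 x 0.5 = 125

125


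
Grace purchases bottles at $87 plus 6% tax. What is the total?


Calculate the tax:
6% of $87 = $5.22
Add tax to price:
$87 + $5.22 = $92.22

$92.22


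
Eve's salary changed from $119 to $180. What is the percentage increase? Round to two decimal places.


Find the absolute change:
|180 - 119| = 61
Divide by original and multiply by 100:
61 / 119 x 100 = 51.2605...% ≈ 51.26%

51.26%


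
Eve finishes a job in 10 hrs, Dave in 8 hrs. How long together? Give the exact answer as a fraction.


Eve's rate: 1/10 of the job per hour
Dave's rate: 1/8 of the job per hour
Combined rate: 1/10 + 1/8 = 9/40 per hour
Time = 1 / (9/40) = 40/9 hours (≈ 4.44 hours)

40/9 hours


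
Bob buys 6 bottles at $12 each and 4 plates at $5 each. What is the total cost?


Cost of bottles:
6 x $12 = $72
Cost of plates:
4 x $5 = $20
Add both:
$72 + $20 = $92

$92


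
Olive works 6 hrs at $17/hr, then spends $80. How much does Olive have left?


Calculate earnings:
6 x $17 = $102
Subtract spending:
$102 - $80 = $22

$22


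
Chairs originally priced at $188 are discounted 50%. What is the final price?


Calculate the discount amount:
50% of $188 = $94
Subtract from original:
$188 - $94 = $94

$94


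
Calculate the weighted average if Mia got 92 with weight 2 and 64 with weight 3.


Weighted sum:
2 x 92 + 3 x 64 = 376
Total weight:
2 + 3 = 5
Weighted average:
376 / 5 = 75.2

75.2


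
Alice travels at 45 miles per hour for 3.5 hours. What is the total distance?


Use the formula: distance = speed x time
Speed = 45 mph, Time = 3.5 hours
45 x 3.5 = 157.5 miles

157.5 miles


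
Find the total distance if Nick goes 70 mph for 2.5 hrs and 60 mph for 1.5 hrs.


Leg 1 distance:
70 x 2.5 = 175 miles
Leg 2 distance:
60 x 1.5 = 90 miles
Total distance:
175 + 90 = 265 miles

265 miles


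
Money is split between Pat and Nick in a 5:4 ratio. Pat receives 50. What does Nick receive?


Find the multiplier:
50 / 5 = 10
Apply to Nick's share:
4 x 10 = 40

40


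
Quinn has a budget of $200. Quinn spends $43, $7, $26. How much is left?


Add up expenses:
$43 + $7 + $26 = $76
Subtract from budget:
$200 - $76 = $124

$124


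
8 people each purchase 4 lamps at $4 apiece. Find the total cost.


Cost per person:
4 x $4 = $16
Group total:
8 x $16 = $128

$128


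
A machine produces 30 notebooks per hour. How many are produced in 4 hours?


Production rate: 30 notebooks per hour
Time: 4 hours
Total: 30 x 4 = 120 notebooks

120 notebooks


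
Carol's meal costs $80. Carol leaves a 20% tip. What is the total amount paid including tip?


Calculate the tip:
20% of $80 = $16
Add tip to meal cost:
$80 + $16 = $96

$96


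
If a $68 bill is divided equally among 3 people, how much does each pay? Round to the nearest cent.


Total bill: $68
Number of people: 3
Each pays: $68 / 3 = $22.6666... ≈ $22.67

$22.67


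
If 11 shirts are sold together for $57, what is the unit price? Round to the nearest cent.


Total cost: $57
Number of items: 11
Unit price: $57 / 11 = $5.1818... ≈ $5.18

$5.18


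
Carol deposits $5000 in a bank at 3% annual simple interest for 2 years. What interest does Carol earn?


Use the formula I = P x R x T / 100
P x R x T = 5000 x 3 x 2 = 30000
I = 30000 / 100 = $300

$300


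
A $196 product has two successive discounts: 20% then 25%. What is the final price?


First discount:
20% of $196 = $39.20
Price after first discount:
$196 - $39.20 = $156.80
Second discount:
25% of $156.80 = $39.20
Final price:
$156.80 - $39.20 = $117.60

$117.60


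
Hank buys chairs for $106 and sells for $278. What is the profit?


Selling price = $278
Cost price = $106
Profit = selling price - cost price:
Profit = $278 - $106 = $172

$172


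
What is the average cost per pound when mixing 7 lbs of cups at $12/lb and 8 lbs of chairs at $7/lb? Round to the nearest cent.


Cost of cups:
7 x $12 = $84
Cost of chairs:
8 x $7 = $56
Total cost: $84 + $56 = $140
Total weight: 15 lbs
Average: $140 / 15 = $9.3333... ≈ $9.33/lb

$9.33/lb


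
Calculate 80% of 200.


Convert percentage to decimal:
80% = 0.8
Multiply:
200 x 0.8 = 160

160


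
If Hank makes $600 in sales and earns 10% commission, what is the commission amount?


Convert rate to decimal:
10% = 0.1
Multiply by sales:
$600 x 0.1 = $60

$60


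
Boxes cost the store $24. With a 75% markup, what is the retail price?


Calculate the markup amount:
75% of $24 = $18
Add to cost:
$24 + $18 = $42

$42


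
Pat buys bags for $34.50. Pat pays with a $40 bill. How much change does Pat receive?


Start with the amount paid:
$40
Subtract the price:
$40 - $34.50 = $5.50

$5.50


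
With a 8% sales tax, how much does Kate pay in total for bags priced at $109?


Calculate the tax:
8% of $109 = $8.72
Add tax to price:
$109 + $8.72 = $117.72

$117.72


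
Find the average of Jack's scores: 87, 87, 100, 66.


Add the scores:
87 + 87 + 100 + 66 = 340
Divide by the number of tests:
340 / 4 = 85

85


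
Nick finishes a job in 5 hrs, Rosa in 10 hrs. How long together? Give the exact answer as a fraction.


Nick's rate: 1/5 of the job per hour
Rosa's rate: 1/10 of the job per hour
Combined rate: 1/5 + 1/10 = 3/10 per hour
Time = 1 / (3/10) = 10/3 hours (≈ 3.33 hours)

10/3 hours


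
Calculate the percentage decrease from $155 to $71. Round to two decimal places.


Find the absolute change:
|71 - 155| = 84
Divide by original and multiply by 100:
84 / 155 x 100 = 54.1935...% ≈ 54.19%

54.19%


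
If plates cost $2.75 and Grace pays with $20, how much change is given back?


Start with the amount paid:
$20
Subtract the price:
$20 - $2.75 = $17.25

$17.25


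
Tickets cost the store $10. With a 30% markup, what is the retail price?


Calculate the markup amount:
30% of $10 = $3
Add to cost:
$10 + $3 = $13

$13


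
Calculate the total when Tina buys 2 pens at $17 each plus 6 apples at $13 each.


Cost of pens:
2 x $17 = $34
Cost of apples:
6 x $13 = $78
Add both:
$34 + $78 = $112

$112


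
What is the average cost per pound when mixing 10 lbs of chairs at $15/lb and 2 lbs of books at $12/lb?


Cost of chairs:
10 x $15 = $150
Cost of books:
2 x $12 = $24
Total cost: $150 + $24 = $174
Total weight: 12 lbs
Average: $174 / 12 = $14.50/lb

$14.50/lb


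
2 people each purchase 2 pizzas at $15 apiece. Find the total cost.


Cost per person:
2 x $15 = $30
Group total:
2 x $30 = $60

$60


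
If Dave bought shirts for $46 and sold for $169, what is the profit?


Selling price = $169
Cost price = $46
Profit = selling price - cost price:
Profit = $169 - $46 = $123

$123


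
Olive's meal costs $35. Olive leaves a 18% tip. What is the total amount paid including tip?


Calculate the tip:
18% of $35 = $6.30
Add tip to meal cost:
$35 + $6.30 = $41.30

$41.30


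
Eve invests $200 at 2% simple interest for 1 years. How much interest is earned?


Use the formula I = P x R x T / 100
P x R x T = 200 x 2 x 1 = 400
I = 400 / 100 = $4

$4


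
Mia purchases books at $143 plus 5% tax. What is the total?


Calculate the tax:
5% of $143 = $7.15
Add tax to price:
$143 + $7.15 = $150.15

$150.15


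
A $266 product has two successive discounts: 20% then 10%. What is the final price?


First discount:
20% of $266 = $53.20
Price after first discount:
$266 - $53.20 = $212.80
Second discount:
10% of $212.80 = $21.28
Final price:
$212.80 - $21.28 = $191.52

$191.52


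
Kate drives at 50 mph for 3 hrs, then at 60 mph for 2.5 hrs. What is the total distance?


Leg 1 distance:
50 x 3 = 150 miles
Leg 2 distance:
60 x 2.5 = 150 miles
Total distance:
150 + 150 = 300 miles

300 miles


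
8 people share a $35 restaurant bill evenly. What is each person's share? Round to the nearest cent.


Total bill: $35
Number of people: 8
Each pays: $35 / 8 = $4.375 ≈ $4.38

$4.38


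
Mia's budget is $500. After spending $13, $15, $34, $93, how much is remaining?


Add up expenses:
$13 + $15 + $34 + $93 = $155
Subtract from budget:
$500 - $155 = $345

$345


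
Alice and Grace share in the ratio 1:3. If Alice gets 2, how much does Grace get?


Find the multiplier:
2 / 1 = 2
Apply to Grace's share:
3 x 2 = 6

6


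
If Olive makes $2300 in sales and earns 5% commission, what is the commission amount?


Convert rate to decimal:
5% = 0.05
Multiply by sales:
$2300 x 0.05 = $115

$115


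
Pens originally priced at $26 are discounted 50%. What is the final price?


Calculate the discount amount:
50% of $26 = $13
Subtract from original:
$26 - $13 = $13

$13


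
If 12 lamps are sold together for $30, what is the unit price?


Total cost: $30
Number of items: 12
Unit price: $30 / 12 = $2.50

$2.50


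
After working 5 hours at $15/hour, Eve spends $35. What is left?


Calculate earnings:
5 x $15 = $75
Subtract spending:
$75 - $35 = $40

$40


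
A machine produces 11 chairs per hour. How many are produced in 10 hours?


Production rate: 11 chairs per hour
Time: 10 hours
Total: 11 x 10 = 110 chairs

110 chairs


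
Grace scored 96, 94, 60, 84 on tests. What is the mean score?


Add the scores:
96 + 94 + 60 + 84 = 334
Divide by the number of tests:
334 / 4 = 83.5

83.5


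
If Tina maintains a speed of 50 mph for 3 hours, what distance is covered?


Use the formula: distance = speed x time
Speed = 50 mph, Time = 3 hours
50 x 3 = 150 miles

150 miles


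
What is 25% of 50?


Convert percentage to decimal:
25% = 0.25
Multiply:
50 x 0.25 = 12.5

12.5


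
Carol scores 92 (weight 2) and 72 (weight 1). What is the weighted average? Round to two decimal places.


Weighted sum:
2 x 92 + 1 x 72 = 256
Total weight:
2 + 1 = 3
Weighted average:
256 / 3 = 85.3333... ≈ 85.33

85.33


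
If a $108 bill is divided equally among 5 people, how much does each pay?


Total bill: $108
Number of people: 5
Each pays: $108 / 5 = $21.60

$21.60


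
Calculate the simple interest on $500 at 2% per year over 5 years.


Use the formula I = P x R x T / 100
P x R x T = 500 x 2 x 5 = 5000
I = 5000 / 100 = $50

$50


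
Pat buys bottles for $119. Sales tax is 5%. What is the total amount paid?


Calculate the tax:
5% of $119 = $5.95
Add tax to price:
$119 + $5.95 = $124.95

$124.95


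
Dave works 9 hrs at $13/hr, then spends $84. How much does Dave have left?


Calculate earnings:
9 x $13 = $117
Subtract spending:
$117 - $84 = $33

$33


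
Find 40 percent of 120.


Convert percentage to decimal:
40% = 0.4
Multiply:
120 x 0.4 = 48

48


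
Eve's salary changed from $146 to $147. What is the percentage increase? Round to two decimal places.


Find the absolute change:
|147 - 146| = 1
Divide by original and multiply by 100:
1 / 146 x 100 = 0.6849...% ≈ 0.68%

0.68%


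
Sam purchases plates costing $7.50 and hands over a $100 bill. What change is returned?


Start with the amount paid:
$100
Subtract the price:
$100 - $7.50 = $92.50

$92.50


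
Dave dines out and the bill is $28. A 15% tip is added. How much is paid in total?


Calculate the tip:
15% of $28 = $4.20
Add tip to meal cost:
$28 + $4.20 = $32.20

$32.20


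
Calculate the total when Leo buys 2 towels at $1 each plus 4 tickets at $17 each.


Cost of towels:
2 x $1 = $2
Cost of tickets:
4 x $17 = $68
Add both:
$2 + $68 = $70

$70


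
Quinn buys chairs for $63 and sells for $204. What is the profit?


Selling price = $204
Cost price = $63
Profit = selling price - cost price:
Profit = $204 - $63 = $141

$141


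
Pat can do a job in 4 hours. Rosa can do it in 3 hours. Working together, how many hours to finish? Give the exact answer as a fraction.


Pat's rate: 1/4 of the job per hour
Rosa's rate: 1/3 of the job per hour
Combined rate: 1/4 + 1/3 = 7/12 per hour
Time = 1 / (7/12) = 12/7 hours (≈ 1.71 hours)

12/7 hours


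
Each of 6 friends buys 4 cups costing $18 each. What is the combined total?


Cost per person:
4 x $18 = $72
Group total:
6 x $72 = $432

$432


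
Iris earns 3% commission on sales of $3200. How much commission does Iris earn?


Convert rate to decimal:
3% = 0.03
Multiply by sales:
$3200 x 0.03 = $96

$96


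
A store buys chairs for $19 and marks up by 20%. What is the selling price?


Calculate the markup amount:
20% of $19 = $3.80
Add to cost:
$19 + $3.80 = $22.80

$22.80


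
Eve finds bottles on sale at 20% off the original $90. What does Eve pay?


Calculate the discount amount:
20% of $90 = $18
Subtract from original:
$90 - $18 = $72

$72


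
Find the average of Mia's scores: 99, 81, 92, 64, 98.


Add the scores:
99 + 81 + 92 + 64 + 98 = 434
Divide by the number of tests:
434 / 5 = 86.8

86.8


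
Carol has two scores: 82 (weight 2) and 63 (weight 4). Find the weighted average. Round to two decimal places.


Weighted sum:
2 x 82 + 4 x 63 = 416
Total weight:
2 + 4 = 6
Weighted average:
416 / 6 = 69.3333... ≈ 69.33

69.33


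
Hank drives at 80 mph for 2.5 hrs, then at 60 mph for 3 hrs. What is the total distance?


Leg 1 distance:
80 x 2.5 = 200 miles
Leg 2 distance:
60 x 3 = 180 miles
Total distance:
200 + 180 = 380 miles

380 miles


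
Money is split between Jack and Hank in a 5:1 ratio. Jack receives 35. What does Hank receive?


Find the multiplier:
35 / 5 = 7
Apply to Hank's share:
1 x 7 = 7

7


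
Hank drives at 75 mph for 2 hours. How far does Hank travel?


Use the formula: distance = speed x time
Speed = 75 mph, Time = 2 hours
75 x 2 = 150 miles

150 miles
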